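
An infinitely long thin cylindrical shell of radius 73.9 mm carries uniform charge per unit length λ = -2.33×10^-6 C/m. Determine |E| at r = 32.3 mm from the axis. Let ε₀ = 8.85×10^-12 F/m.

Coaxial Gaussian cylinder, radius r = 32.3 mm, length L (r < 73.9 mm, inside the shell).
No charge is enclosed, so Gauss's law gives E·2πrL = 0 ⇒ E = 0.

E = 0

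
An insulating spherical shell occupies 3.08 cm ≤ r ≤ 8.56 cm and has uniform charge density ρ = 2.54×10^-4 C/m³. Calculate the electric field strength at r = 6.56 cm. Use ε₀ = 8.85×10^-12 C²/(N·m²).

Use a concentric Gaussian sphere at r = 6.56 cm (within the shell material, 3.08 cm < r < 8.56 cm).
Enclosed charge is the volume from a to r: Q_enc = (4π/3)ρ(r³ − a³) = 2.693×10^-7 C.
Since E is radial and uniform over the Gaussian sphere, Φ = E·4πr² = Q_enc/ε₀.
E = |Q_enc|/(4πε₀r²) = (2.693×10^-7)/(4π·8.85×10^-12·(0.0656)²) = 5.63×10^5 N/C.

5.63×10^5 V/m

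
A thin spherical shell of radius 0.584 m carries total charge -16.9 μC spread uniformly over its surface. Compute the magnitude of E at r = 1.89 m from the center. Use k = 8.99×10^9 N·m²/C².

|E| = 4.25×10^4 N/C

Symmetry ⇒ E = E(r) r̂. Gaussian sphere of radius r = 1.89 m (r > 0.584 m).
The entire shell is enclosed: Q_enc = -1.69×10^-5 C.
By Gauss's law, ∮E·dA = E·4πr² = Q_enc/ε₀.
E = k|Q_enc|/r² = (8.99×10^9)(1.69×10^-5)/(1.89)² = 4.25×10^4 N/C.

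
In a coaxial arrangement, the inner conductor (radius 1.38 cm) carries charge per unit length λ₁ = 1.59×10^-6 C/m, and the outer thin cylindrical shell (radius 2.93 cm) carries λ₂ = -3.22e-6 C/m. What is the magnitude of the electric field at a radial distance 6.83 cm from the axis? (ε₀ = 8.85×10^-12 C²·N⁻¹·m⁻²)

E ≈ 4.29e5 N/C

By cylindrical symmetry E is radial; use a coaxial Gaussian cylinder of radius 6.83 cm and length L (r > 2.93 cm, enclosing both).
λ_enc = λ₁ + λ₂ = (1.59×10^-6) + (-3.22e-6) = -1.63×10^-6 C/m.
By Gauss's law (flux through the curved wall only), E·2πrL = λ_enc L/ε₀.
E = |λ_enc|/(2πε₀r) = (1.63×10^-6)/(2π·8.85×10^-12·0.0683) = 4.29e5 N/C.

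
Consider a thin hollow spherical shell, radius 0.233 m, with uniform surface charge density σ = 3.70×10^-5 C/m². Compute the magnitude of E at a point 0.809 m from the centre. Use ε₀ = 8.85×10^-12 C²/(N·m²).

3.47e5 N/C

Take a concentric spherical Gaussian surface of radius r = 0.809 m (r > 0.233 m).
The entire shell is enclosed: Q_enc = σ·4πR² = (3.70×10^-5)·4π·(0.233)² = 2.524×10^-5 C.
Gauss's law: E·4πr² = Q_enc/ε₀.
E = |Q_enc|/(4πε₀r²) = (2.524e-5)/(4π·8.85×10^-12·(0.809)²) = 3.47×10^5 N/C.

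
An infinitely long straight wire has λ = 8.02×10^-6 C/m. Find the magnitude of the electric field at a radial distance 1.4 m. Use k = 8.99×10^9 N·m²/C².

Choose a coaxial cylinder of radius r = 1.4 m (arbitrary length L) as the Gaussian surface.
Q_enc = λL, so λ_enc = 8.02×10^-6 C/m.
Applying ∮E·dA = Q_enc/ε₀ with the end caps contributing no flux:
E = 2k|λ_enc|/r = 2(8.99×10^9)(8.02×10^-6)/(1.4) = 1.03×10^5 N/C.

E ≈ 1.03×10^5 N/C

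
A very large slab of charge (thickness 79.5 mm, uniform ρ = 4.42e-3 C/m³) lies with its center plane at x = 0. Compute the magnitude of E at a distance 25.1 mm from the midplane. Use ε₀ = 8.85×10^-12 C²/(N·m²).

By symmetry E is perpendicular to the slab. A Gaussian pillbox from −25.1 mm to +25.1 mm (face area A) lies entirely within the slab.
Q_enc = ρ·(2x)·A and flux = 2EA, so 2EA = 2ρxA/ε₀ ⇒ E = |ρ|x/ε₀.
E = (4.42×10^-3)(0.0251)/(8.85×10^-12) = 1.25×10^7 N/C.

|E| ≈ 1.25×10^7 N/C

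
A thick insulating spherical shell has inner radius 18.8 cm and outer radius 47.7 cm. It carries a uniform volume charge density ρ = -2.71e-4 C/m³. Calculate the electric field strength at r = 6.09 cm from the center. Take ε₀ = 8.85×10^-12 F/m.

E = 0 (no enclosed charge)

Symmetry ⇒ E = E(r) r̂. Gaussian sphere of radius r = 6.09 cm (r < 18.8 cm, inside the empty cavity).
Q_enc = 0 (all charge lies at larger r); Gauss's law gives E = 0.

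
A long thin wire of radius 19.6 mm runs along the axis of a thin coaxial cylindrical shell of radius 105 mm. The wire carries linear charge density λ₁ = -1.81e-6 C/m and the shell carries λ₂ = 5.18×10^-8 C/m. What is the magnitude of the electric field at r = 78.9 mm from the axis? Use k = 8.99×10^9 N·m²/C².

By cylindrical symmetry E is radial; use a coaxial Gaussian cylinder of radius 78.9 mm and length L (between the conductors, 19.6 mm < r < 105 mm).
Only the inner wire is enclosed; the outer shell contributes nothing inside itself. λ_enc = λ₁ = -1.81e-6 C/m.
Applying ∮E·dA = Q_enc/ε₀ with the end caps contributing no flux:
E = 2k|λ_enc|/r = 2(8.99×10^9)(1.81×10^-6)/(0.0789) = 4.12×10^5 N/C.

E = 4.12e5 N/C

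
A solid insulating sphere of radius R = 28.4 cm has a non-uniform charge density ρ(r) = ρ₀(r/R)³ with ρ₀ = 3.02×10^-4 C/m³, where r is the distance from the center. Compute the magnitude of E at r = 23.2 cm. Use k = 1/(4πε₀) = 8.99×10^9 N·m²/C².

|E| = 7.19e5 N/C

Use a concentric Gaussian sphere at r = 23.2 cm (r < R).
Integrate the density: Q_enc = 4π ∫₀^r ρ₀(r'/R)^3 r'² dr' = 4πρ₀ r^6/(6·R³) = 4.306e-6 C.
Since E is radial and uniform over the Gaussian sphere, Φ = E·4πr² = Q_enc/ε₀.
E = k|Q_enc|/r² = (8.99×10^9)(4.306×10^-6)/(0.232)² = 7.19e5 N/C.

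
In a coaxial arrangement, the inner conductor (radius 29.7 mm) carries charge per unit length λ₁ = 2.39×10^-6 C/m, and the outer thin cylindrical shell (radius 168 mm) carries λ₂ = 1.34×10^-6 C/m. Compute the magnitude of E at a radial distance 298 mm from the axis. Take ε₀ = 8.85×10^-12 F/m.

E ≈ 2.25e5 N/C

Choose a coaxial cylinder of radius r = 298 mm (arbitrary length L) as the Gaussian surface (r > 168 mm, enclosing both).
λ_enc = λ₁ + λ₂ = (2.39×10^-6) + (1.34×10^-6) = 3.73e-6 C/m.
Since E is radial and uniform over the curved surface, Φ = E·2πrL = Q_enc/ε₀ = λ_enc L/ε₀.
E = |λ_enc|/(2πε₀r) = (3.73e-6)/(2π·8.85×10^-12·0.298) = 2.25e5 N/C.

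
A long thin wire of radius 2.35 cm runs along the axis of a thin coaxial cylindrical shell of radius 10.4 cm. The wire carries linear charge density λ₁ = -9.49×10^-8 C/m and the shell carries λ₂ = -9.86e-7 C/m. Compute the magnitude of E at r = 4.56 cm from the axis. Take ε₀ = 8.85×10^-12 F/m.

|E| ≈ 3.74×10^4 N/C

By cylindrical symmetry E is radial; use a coaxial Gaussian cylinder of radius 4.56 cm and length L (between the conductors, 2.35 cm < r < 10.4 cm).
The shell at 10.4 cm lies outside the Gaussian surface, so λ_enc = λ₁ = -9.49×10^-8 C/m.
Gauss's law: E·2πrL = λ_enc L/ε₀.
E = |λ_enc|/(2πε₀r) = (9.49×10^-8)/(2π·8.85×10^-12·0.0456) = 3.74×10^4 N/C.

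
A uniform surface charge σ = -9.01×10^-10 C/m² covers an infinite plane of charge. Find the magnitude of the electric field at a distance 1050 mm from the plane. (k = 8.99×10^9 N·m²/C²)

By planar symmetry E is perpendicular to the sheet and uniform; use a Gaussian pillbox with flat faces of area A on each side of the sheet.
Only the two end caps contribute flux: Φ = 2EA. With Q_enc = σA, Gauss's law gives E = |σ|/(2ε₀).
E = 2πk|σ| = 2π(8.99×10^9)(9.01e-10) = 50.9 N/C.

E ≈ 50.9 N/C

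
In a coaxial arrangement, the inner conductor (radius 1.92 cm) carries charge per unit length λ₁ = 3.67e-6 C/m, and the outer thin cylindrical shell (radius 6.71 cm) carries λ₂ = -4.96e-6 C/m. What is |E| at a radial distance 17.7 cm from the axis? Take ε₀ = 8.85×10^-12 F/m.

1.31×10^5 V/m

Choose a coaxial cylinder of radius r = 17.7 cm (arbitrary length L) as the Gaussian surface (r > 6.71 cm, enclosing both).
λ_enc = λ₁ + λ₂ = (3.67×10^-6) + (-4.96e-6) = -1.29e-6 C/m.
Since E is radial and uniform over the curved surface, Φ = E·2πrL = Q_enc/ε₀ = λ_enc L/ε₀.
E = |λ_enc|/(2πε₀r) = (1.29×10^-6)/(2π·8.85×10^-12·0.177) = 1.31×10^5 N/C.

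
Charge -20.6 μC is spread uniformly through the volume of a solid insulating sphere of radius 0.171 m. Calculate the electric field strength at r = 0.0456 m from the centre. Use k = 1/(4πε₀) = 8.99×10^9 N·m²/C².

E = 1.69×10^6 V/m

Use a concentric Gaussian sphere at r = 0.0456 m (r < R).
Only the charge within r is enclosed: Q_enc = Q·(r/R)³ = (-20.6 μC)·(0.0456 m/0.171 m)³ = -3.906e-7 C.
Gauss's law: E·4πr² = Q_enc/ε₀.
E = k|Q_enc|/r² = (8.99×10^9)(3.906×10^-7)/(0.0456)² = 1.69e6 N/C.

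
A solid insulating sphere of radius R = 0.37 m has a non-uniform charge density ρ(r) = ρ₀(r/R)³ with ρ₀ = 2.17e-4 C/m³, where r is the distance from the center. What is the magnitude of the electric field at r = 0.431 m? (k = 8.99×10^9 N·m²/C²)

Symmetry ⇒ E = E(r) r̂. Gaussian sphere of radius r = 0.431 m (r > R, all charge enclosed).
Q_enc = 4π ∫₀^R ρ₀(r'/R)^3 r'² dr' = 4πρ₀R³/6 = 2.302×10^-5 C.
By Gauss's law, ∮E·dA = E·4πr² = Q_enc/ε₀.
E = k|Q_enc|/r² = (8.99×10^9)(2.302×10^-5)/(0.431)² = 1.11×10^6 N/C.

E = 1.11e6 N/C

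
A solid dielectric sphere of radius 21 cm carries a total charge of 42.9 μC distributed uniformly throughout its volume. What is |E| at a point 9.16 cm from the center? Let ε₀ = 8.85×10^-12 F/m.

By spherical symmetry E is radial; choose a Gaussian sphere of radius r = 9.16 cm (r < R).
For a uniform sphere the enclosed fraction is (r/R)³, so Q_enc = (42.9 μC)(0.0916/0.21)³ = 3.56e-6 C.
Gauss's law: E·4πr² = Q_enc/ε₀.
E = |Q_enc|/(4πε₀r²) = (3.56×10^-6)/(4π·8.85×10^-12·(0.0916)²) = 3.82e6 N/C.

E ≈ 3.82×10^6 N/C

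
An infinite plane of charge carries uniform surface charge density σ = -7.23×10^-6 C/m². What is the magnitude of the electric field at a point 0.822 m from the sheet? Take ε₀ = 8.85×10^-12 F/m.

The symmetry is planar: E is normal to the sheet and the same magnitude on both sides. Take a pillbox straddling the sheet with end-cap area A.
Flux Φ = 2EA and Q_enc = σA, so 2EA = σA/ε₀ ⇒ E = |σ|/(2ε₀), independent of distance.
E = |σ|/(2ε₀) = (7.23×10^-6)/(2·8.85×10^-12) = 4.08×10^5 N/C.

E ≈ 4.08×10^5 V/m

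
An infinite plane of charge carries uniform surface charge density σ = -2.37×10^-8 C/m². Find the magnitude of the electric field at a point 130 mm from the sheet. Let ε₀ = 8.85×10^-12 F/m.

E ≈ 1.34×10^3 N/C

By planar symmetry E is perpendicular to the sheet and uniform; use a Gaussian pillbox with flat faces of area A on each side of the sheet.
Flux Φ = 2EA and Q_enc = σA, so 2EA = σA/ε₀ ⇒ E = |σ|/(2ε₀), independent of distance.
E = |σ|/(2ε₀) = (2.37×10^-8)/(2·8.85×10^-12) = 1.34×10^3 N/C.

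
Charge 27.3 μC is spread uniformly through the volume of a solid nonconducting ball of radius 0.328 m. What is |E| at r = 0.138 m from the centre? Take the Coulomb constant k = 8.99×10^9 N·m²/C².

Symmetry ⇒ E = E(r) r̂. Gaussian sphere of radius r = 0.138 m (r < R).
For a uniform sphere the enclosed fraction is (r/R)³, so Q_enc = (27.3 μC)(0.138/0.328)³ = 2.033×10^-6 C.
Applying ∮E·dA = Q_enc/ε₀ with Φ = E(4πr²):
E = k|Q_enc|/r² = (8.99×10^9)(2.033e-6)/(0.138)² = 9.60×10^5 N/C.

E ≈ 9.60×10^5 N/C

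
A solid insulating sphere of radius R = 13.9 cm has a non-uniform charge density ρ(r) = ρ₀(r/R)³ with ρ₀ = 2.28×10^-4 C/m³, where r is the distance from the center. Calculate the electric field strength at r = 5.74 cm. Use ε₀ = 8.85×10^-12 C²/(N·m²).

Take a concentric spherical Gaussian surface of radius r = 5.74 cm (r < R).
Q_enc = ∫₀^r ρ(r')·4πr'² dr' = (4πρ₀/R³) ∫₀^r r'^5 dr' = 4πρ₀ r^6/(6·R³) = 6.359×10^-9 C.
Gauss's law: E·4πr² = Q_enc/ε₀.
E = |Q_enc|/(4πε₀r²) = (6.359×10^-9)/(4π·8.85×10^-12·(0.0574)²) = 1.74e4 N/C.

1.74×10^4 N/C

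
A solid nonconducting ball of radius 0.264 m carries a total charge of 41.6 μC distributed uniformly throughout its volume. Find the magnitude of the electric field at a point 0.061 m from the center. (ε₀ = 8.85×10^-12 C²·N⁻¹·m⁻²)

1.24×10^6 N/C

Use a concentric Gaussian sphere at r = 0.061 m (r < R).
For a uniform sphere the enclosed fraction is (r/R)³, so Q_enc = (41.6 μC)(0.061/0.264)³ = 5.132e-7 C.
By Gauss's law, ∮E·dA = E·4πr² = Q_enc/ε₀.
E = |Q_enc|/(4πε₀r²) = (5.132×10^-7)/(4π·8.85×10^-12·(0.061)²) = 1.24×10^6 N/C.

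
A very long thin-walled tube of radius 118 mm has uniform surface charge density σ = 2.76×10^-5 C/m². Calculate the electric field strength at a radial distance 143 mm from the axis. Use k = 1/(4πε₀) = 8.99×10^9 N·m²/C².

By cylindrical symmetry E is radial; use a coaxial Gaussian cylinder of radius 143 mm and length L (r > 118 mm).
The whole shell is enclosed: λ_enc = σ·2πR = (2.76e-5)·2π·(0.118) = 2.046×10^-5 C/m.
Gauss's law: E·2πrL = λ_enc L/ε₀.
E = 2k|λ_enc|/r = 2(8.99×10^9)(2.046e-5)/(0.143) = 2.57e6 N/C.

|E| = 2.57×10^6 N/C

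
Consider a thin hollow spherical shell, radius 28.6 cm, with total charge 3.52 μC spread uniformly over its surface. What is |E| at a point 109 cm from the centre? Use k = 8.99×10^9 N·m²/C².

Take a concentric spherical Gaussian surface of radius r = 109 cm (r > 28.6 cm).
The entire shell is enclosed: Q_enc = 3.52e-6 C.
Since E is radial and uniform over the Gaussian sphere, Φ = E·4πr² = Q_enc/ε₀.
E = k|Q_enc|/r² = (8.99×10^9)(3.52×10^-6)/(1.09)² = 2.66e4 N/C.

|E| ≈ 2.66e4 V/m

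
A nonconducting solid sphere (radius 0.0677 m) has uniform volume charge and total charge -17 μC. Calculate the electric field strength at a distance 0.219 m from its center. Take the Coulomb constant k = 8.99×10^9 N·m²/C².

|E| = 3.19e6 N/C

Take a concentric spherical Gaussian surface of radius r = 0.219 m (r > R, so the entire charge is enclosed).
Q_enc = -17 μC = -1.70e-5 C.
Since E is radial and uniform over the Gaussian sphere, Φ = E·4πr² = Q_enc/ε₀.
E = k|Q_enc|/r² = (8.99×10^9)(1.70×10^-5)/(0.219)² = 3.19e6 N/C.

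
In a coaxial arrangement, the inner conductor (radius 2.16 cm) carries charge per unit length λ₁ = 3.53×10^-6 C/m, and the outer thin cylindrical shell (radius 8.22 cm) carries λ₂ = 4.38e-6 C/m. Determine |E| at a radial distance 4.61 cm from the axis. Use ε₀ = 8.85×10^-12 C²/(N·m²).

By cylindrical symmetry E is radial; use a coaxial Gaussian cylinder of radius 4.61 cm and length L (between the conductors, 2.16 cm < r < 8.22 cm).
Only the inner wire is enclosed; the outer shell contributes nothing inside itself. λ_enc = λ₁ = 3.53×10^-6 C/m.
Applying ∮E·dA = Q_enc/ε₀ with the end caps contributing no flux:
E = |λ_enc|/(2πε₀r) = (3.53e-6)/(2π·8.85×10^-12·0.0461) = 1.38e6 N/C.

|E| ≈ 1.38e6 V/m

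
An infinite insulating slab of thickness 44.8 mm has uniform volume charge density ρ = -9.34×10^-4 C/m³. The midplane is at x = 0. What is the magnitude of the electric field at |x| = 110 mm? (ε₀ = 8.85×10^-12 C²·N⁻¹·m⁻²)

The point |x| = 110 mm lies outside the slab (half-thickness 0.0224 m). A symmetric pillbox spanning the full slab encloses Q_enc = ρ·d·A.
Flux = 2EA ⇒ E = |ρ|d/(2ε₀), independent of distance outside.
E = (9.34e-4)(0.0448)/(2·8.85×10^-12) = 2.36e6 N/C.

2.36×10^6 N/C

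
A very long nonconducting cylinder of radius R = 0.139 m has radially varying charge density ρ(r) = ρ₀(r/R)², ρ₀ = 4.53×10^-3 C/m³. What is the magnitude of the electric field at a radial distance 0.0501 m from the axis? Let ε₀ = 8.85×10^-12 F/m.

E = 8.33×10^5 V/m

Coaxial Gaussian cylinder, radius r = 0.0501 m, length L (r < R).
λ_enc = ∫₀^r ρ(r')·2πr' dr' = (2πρ₀/R²)·r^4/4 = 2.32×10^-6 C/m.
By Gauss's law (flux through the curved wall only), E·2πrL = λ_enc L/ε₀.
E = |λ_enc|/(2πε₀r) = (2.32e-6)/(2π·8.85×10^-12·0.0501) = 8.33e5 N/C.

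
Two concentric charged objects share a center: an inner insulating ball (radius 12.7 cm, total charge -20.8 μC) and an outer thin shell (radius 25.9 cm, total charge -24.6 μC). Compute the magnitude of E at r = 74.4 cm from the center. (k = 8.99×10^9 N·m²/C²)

By spherical symmetry E is radial; choose a Gaussian sphere of radius r = 74.4 cm (r > 25.9 cm, enclosing both).
Q_enc = (-20.8 μC) + (-24.6 μC) = -4.54×10^-5 C.
Gauss's law: E·4πr² = Q_enc/ε₀.
E = k|Q_enc|/r² = (8.99×10^9)(4.54e-5)/(0.744)² = 7.37×10^5 N/C.

|E| = 7.37×10^5 N/C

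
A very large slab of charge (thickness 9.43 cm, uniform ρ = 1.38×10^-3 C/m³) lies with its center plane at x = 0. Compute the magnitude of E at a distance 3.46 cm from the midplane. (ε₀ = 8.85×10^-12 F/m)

By symmetry E is perpendicular to the slab. A Gaussian pillbox from −3.46 cm to +3.46 cm (face area A) lies entirely within the slab.
Q_enc = ρ·(2x)·A and flux = 2EA, so 2EA = 2ρxA/ε₀ ⇒ E = |ρ|x/ε₀.
E = (1.38×10^-3)(0.0346)/(8.85×10^-12) = 5.40e6 N/C.

|E| = 5.40×10^6 V/m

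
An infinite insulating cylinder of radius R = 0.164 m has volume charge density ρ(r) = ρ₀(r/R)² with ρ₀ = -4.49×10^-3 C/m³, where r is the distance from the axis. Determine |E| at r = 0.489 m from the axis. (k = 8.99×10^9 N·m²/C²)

By cylindrical symmetry E is radial; use a coaxial Gaussian cylinder of radius 0.489 m and length L (r > R, full charge per length enclosed).
λ_enc = 2π ∫₀^R ρ₀(r'/R)^2 r' dr' = 2πρ₀R²/4 = -1.897e-4 C/m.
Applying ∮E·dA = Q_enc/ε₀ with the end caps contributing no flux:
E = 2k|λ_enc|/r = 2(8.99×10^9)(1.897e-4)/(0.489) = 6.97e6 N/C.

6.97e6 N/C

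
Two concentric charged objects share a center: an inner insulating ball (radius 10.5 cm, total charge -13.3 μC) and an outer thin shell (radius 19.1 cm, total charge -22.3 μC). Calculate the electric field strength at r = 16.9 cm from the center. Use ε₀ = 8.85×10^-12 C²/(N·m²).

Take a concentric spherical Gaussian surface of radius r = 16.9 cm (between the bodies, 10.5 cm < r < 19.1 cm).
The shell at 19.1 cm lies outside the Gaussian surface, so Q_enc = -13.3 μC = -1.33e-5 C.
Gauss's law: E·4πr² = Q_enc/ε₀.
E = |Q_enc|/(4πε₀r²) = (1.33×10^-5)/(4π·8.85×10^-12·(0.169)²) = 4.19×10^6 N/C.

E ≈ 4.19×10^6 N/C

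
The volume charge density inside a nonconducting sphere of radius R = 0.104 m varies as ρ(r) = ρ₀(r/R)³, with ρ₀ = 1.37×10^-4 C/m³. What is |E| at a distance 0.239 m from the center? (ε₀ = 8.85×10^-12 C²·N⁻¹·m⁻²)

Use a concentric Gaussian sphere at r = 0.239 m (r > R, all charge enclosed).
Q_enc = 4π ∫₀^R ρ₀(r'/R)^3 r'² dr' = 4πρ₀R³/6 = 3.228×10^-7 C.
By Gauss's law, ∮E·dA = E·4πr² = Q_enc/ε₀.
E = |Q_enc|/(4πε₀r²) = (3.228e-7)/(4π·8.85×10^-12·(0.239)²) = 5.08e4 N/C.

5.08×10^4 N/C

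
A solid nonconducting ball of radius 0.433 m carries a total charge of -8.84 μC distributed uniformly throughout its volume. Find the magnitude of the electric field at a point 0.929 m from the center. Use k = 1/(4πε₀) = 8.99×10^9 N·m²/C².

Use a concentric Gaussian sphere at r = 0.929 m (r > R, so the entire charge is enclosed).
Q_enc = -8.84 μC = -8.84e-6 C.
Applying ∮E·dA = Q_enc/ε₀ with Φ = E(4πr²):
E = k|Q_enc|/r² = (8.99×10^9)(8.84×10^-6)/(0.929)² = 9.21e4 N/C.

|E| ≈ 9.21×10^4 N/C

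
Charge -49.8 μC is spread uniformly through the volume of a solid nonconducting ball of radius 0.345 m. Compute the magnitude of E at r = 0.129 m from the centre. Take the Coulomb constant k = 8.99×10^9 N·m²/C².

Symmetry ⇒ E = E(r) r̂. Gaussian sphere of radius r = 0.129 m (r < R).
Only the charge within r is enclosed: Q_enc = Q·(r/R)³ = (-49.8 μC)·(0.129 m/0.345 m)³ = -2.603e-6 C.
Since E is radial and uniform over the Gaussian sphere, Φ = E·4πr² = Q_enc/ε₀.
E = k|Q_enc|/r² = (8.99×10^9)(2.603×10^-6)/(0.129)² = 1.41×10^6 N/C.

E = 1.41e6 N/C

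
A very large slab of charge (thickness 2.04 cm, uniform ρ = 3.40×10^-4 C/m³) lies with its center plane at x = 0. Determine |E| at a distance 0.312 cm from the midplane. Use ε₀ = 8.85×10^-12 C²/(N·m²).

By symmetry E is perpendicular to the slab. A Gaussian pillbox from −0.312 cm to +0.312 cm (face area A) lies entirely within the slab.
Q_enc = ρ·(2x)·A and flux = 2EA, so 2EA = 2ρxA/ε₀ ⇒ E = |ρ|x/ε₀.
E = (3.40e-4)(0.00312)/(8.85×10^-12) = 1.20×10^5 N/C.

E ≈ 1.20×10^5 N/C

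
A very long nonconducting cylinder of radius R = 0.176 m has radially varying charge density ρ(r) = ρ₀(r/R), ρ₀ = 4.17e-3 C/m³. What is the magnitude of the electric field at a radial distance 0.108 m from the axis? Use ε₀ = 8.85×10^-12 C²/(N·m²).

|E| ≈ 1.04×10^7 N/C

Take a coaxial cylindrical Gaussian surface of radius r = 0.108 m and length L (r < R).
Integrating ρ over the cross-section to radius r: λ_enc = (2πρ₀/R) ∫₀^r r'^2 dr' = 2πρ₀ r^3/(3·R) = 6.251e-5 C/m.
Applying ∮E·dA = Q_enc/ε₀ with the end caps contributing no flux:
E = |λ_enc|/(2πε₀r) = (6.251×10^-5)/(2π·8.85×10^-12·0.108) = 1.04×10^7 N/C.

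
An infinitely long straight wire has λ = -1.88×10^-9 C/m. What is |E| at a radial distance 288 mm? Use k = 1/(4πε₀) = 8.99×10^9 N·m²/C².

Coaxial Gaussian cylinder, radius r = 288 mm, length L.
Q_enc = λL, so λ_enc = -1.88e-9 C/m.
Since E is radial and uniform over the curved surface, Φ = E·2πrL = Q_enc/ε₀ = λ_enc L/ε₀.
E = 2k|λ_enc|/r = 2(8.99×10^9)(1.88×10^-9)/(0.288) = 117 N/C.

117 N/C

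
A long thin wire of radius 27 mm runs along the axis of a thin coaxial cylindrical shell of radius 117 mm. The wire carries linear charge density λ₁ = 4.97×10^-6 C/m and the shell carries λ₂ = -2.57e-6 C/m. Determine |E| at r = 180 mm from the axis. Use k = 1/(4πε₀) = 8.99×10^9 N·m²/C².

2.40e5 N/C

Take a coaxial cylindrical Gaussian surface of radius r = 180 mm and length L (r > 117 mm, enclosing both).
λ_enc = λ₁ + λ₂ = (4.97e-6) + (-2.57e-6) = 2.40×10^-6 C/m.
Since E is radial and uniform over the curved surface, Φ = E·2πrL = Q_enc/ε₀ = λ_enc L/ε₀.
E = 2k|λ_enc|/r = 2(8.99×10^9)(2.40×10^-6)/(0.18) = 2.40×10^5 N/C.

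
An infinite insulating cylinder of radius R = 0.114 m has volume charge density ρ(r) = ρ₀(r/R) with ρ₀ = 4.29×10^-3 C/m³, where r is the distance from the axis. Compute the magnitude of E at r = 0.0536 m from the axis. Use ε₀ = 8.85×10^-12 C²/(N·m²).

Choose a coaxial cylinder of radius r = 0.0536 m (arbitrary length L) as the Gaussian surface (r < R).
Integrating ρ over the cross-section to radius r: λ_enc = (2πρ₀/R) ∫₀^r r'^2 dr' = 2πρ₀ r^3/(3·R) = 1.214×10^-5 C/m.
By Gauss's law (flux through the curved wall only), E·2πrL = λ_enc L/ε₀.
E = |λ_enc|/(2πε₀r) = (1.214×10^-5)/(2π·8.85×10^-12·0.0536) = 4.07×10^6 N/C.

E ≈ 4.07e6 N/C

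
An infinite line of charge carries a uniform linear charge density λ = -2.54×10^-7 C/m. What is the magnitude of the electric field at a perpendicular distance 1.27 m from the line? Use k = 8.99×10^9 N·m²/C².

By cylindrical symmetry E is radial; use a coaxial Gaussian cylinder of radius 1.27 m and length L.
Q_enc = λL, so λ_enc = -2.54×10^-7 C/m.
By Gauss's law (flux through the curved wall only), E·2πrL = λ_enc L/ε₀.
E = 2k|λ_enc|/r = 2(8.99×10^9)(2.54e-7)/(1.27) = 3.60×10^3 N/C.

3.60×10^3 N/C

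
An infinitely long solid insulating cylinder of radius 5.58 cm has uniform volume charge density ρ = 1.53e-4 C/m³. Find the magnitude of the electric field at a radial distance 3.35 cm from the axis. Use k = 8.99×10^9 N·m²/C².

Choose a coaxial cylinder of radius r = 3.35 cm (arbitrary length L) as the Gaussian surface (r < R).
Charge inside radius r per length L is ρ·πr²·L, so λ_enc = ρπr² = 5.394×10^-7 C/m.
Gauss's law: E·2πrL = λ_enc L/ε₀.
E = 2k|λ_enc|/r = 2(8.99×10^9)(5.394e-7)/(0.0335) = 2.90×10^5 N/C.

|E| = 2.90×10^5 V/m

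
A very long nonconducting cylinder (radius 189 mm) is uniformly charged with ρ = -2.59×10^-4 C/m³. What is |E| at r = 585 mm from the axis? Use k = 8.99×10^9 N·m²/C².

Coaxial Gaussian cylinder, radius r = 585 mm, length L (r > 189 mm, full cross-section enclosed).
λ_enc = ρ·πR² = (-2.59×10^-4)π(0.189)² = -2.907×10^-5 C/m.
Applying ∮E·dA = Q_enc/ε₀ with the end caps contributing no flux:
E = 2k|λ_enc|/r = 2(8.99×10^9)(2.907e-5)/(0.585) = 8.93×10^5 N/C.

8.93×10^5 N/C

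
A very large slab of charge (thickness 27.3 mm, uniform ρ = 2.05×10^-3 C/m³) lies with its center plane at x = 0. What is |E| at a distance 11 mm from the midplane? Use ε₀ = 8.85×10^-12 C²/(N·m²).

E ≈ 2.55×10^6 V/m

By symmetry E is perpendicular to the slab. A Gaussian pillbox from −11 mm to +11 mm (face area A) lies entirely within the slab.
Q_enc = ρ·(2x)·A and flux = 2EA, so 2EA = 2ρxA/ε₀ ⇒ E = |ρ|x/ε₀.
E = (2.05×10^-3)(0.011)/(8.85×10^-12) = 2.55×10^6 N/C.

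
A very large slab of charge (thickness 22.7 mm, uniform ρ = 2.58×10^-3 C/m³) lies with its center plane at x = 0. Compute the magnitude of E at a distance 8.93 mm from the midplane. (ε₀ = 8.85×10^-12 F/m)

E ≈ 2.60×10^6 V/m

By symmetry E is perpendicular to the slab. A Gaussian pillbox from −8.93 mm to +8.93 mm (face area A) lies entirely within the slab.
Q_enc = ρ·(2x)·A and flux = 2EA, so 2EA = 2ρxA/ε₀ ⇒ E = |ρ|x/ε₀.
E = (2.58e-3)(0.00893)/(8.85×10^-12) = 2.60×10^6 N/C.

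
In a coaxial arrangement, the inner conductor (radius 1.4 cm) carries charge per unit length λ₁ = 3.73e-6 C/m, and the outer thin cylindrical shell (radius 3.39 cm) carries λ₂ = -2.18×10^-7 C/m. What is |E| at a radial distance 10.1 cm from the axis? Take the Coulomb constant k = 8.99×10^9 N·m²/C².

Take a coaxial cylindrical Gaussian surface of radius r = 10.1 cm and length L (r > 3.39 cm, enclosing both).
λ_enc = λ₁ + λ₂ = (3.73×10^-6) + (-2.18×10^-7) = 3.512e-6 C/m.
By Gauss's law (flux through the curved wall only), E·2πrL = λ_enc L/ε₀.
E = 2k|λ_enc|/r = 2(8.99×10^9)(3.512×10^-6)/(0.101) = 6.25×10^5 N/C.

E ≈ 6.25e5 N/C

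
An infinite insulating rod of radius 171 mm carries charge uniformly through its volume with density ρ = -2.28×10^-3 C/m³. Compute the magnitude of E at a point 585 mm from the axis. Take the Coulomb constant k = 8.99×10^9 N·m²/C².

E ≈ 6.44×10^6 N/C

Coaxial Gaussian cylinder, radius r = 585 mm, length L (r > 171 mm, full cross-section enclosed).
λ_enc = ρ·πR² = (-2.28×10^-3)π(0.171)² = -2.094×10^-4 C/m.
By Gauss's law (flux through the curved wall only), E·2πrL = λ_enc L/ε₀.
E = 2k|λ_enc|/r = 2(8.99×10^9)(2.094×10^-4)/(0.585) = 6.44×10^6 N/C.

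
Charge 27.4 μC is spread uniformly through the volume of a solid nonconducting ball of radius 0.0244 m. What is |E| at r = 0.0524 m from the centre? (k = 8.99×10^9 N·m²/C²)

|E| ≈ 8.97e7 V/m

By spherical symmetry E is radial; choose a Gaussian sphere of radius r = 0.0524 m (r > R, so the entire charge is enclosed).
Q_enc = 27.4 μC = 2.74e-5 C.
Applying ∮E·dA = Q_enc/ε₀ with Φ = E(4πr²):
E = k|Q_enc|/r² = (8.99×10^9)(2.74×10^-5)/(0.0524)² = 8.97e7 N/C.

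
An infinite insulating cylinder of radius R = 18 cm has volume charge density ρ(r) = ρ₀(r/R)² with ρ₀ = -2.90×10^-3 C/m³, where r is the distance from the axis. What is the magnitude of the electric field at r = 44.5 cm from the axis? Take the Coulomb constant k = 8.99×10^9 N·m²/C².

Coaxial Gaussian cylinder, radius r = 44.5 cm, length L (r > R, full charge per length enclosed).
λ_enc = 2π ∫₀^R ρ₀(r'/R)^2 r' dr' = 2πρ₀R²/4 = -1.476×10^-4 C/m.
Gauss's law: E·2πrL = λ_enc L/ε₀.
E = 2k|λ_enc|/r = 2(8.99×10^9)(1.476e-4)/(0.445) = 5.96×10^6 N/C.

E = 5.96×10^6 N/C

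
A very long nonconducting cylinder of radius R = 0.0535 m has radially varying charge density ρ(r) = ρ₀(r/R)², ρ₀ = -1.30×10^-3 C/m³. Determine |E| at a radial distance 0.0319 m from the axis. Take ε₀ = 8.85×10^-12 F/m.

By cylindrical symmetry E is radial; use a coaxial Gaussian cylinder of radius 0.0319 m and length L (r < R).
λ_enc = ∫₀^r ρ(r')·2πr' dr' = (2πρ₀/R²)·r^4/4 = -7.388×10^-7 C/m.
Since E is radial and uniform over the curved surface, Φ = E·2πrL = Q_enc/ε₀ = λ_enc L/ε₀.
E = |λ_enc|/(2πε₀r) = (7.388e-7)/(2π·8.85×10^-12·0.0319) = 4.16×10^5 N/C.

|E| = 4.16e5 V/m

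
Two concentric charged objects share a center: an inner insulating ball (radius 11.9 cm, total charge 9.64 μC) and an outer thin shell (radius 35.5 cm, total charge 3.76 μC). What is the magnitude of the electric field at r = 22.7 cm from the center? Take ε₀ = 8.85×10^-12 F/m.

Take a concentric spherical Gaussian surface of radius r = 22.7 cm (between the bodies, 11.9 cm < r < 35.5 cm).
Only the inner charge is enclosed; the outer shell contributes nothing inside itself. Q_enc = 9.64 μC = 9.64×10^-6 C.
Since E is radial and uniform over the Gaussian sphere, Φ = E·4πr² = Q_enc/ε₀.
E = |Q_enc|/(4πε₀r²) = (9.64e-6)/(4π·8.85×10^-12·(0.227)²) = 1.68×10^6 N/C.

E ≈ 1.68×10^6 V/m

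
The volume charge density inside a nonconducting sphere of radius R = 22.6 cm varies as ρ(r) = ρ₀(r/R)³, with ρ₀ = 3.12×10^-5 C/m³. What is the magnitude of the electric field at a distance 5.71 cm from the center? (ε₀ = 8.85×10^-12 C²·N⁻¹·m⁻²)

Take a concentric spherical Gaussian surface of radius r = 5.71 cm (r < R).
Integrate the density: Q_enc = 4π ∫₀^r ρ₀(r'/R)^3 r'² dr' = 4πρ₀ r^6/(6·R³) = 1.962×10^-10 C.
By Gauss's law, ∮E·dA = E·4πr² = Q_enc/ε₀.
E = |Q_enc|/(4πε₀r²) = (1.962e-10)/(4π·8.85×10^-12·(0.0571)²) = 541 N/C.

541 V/m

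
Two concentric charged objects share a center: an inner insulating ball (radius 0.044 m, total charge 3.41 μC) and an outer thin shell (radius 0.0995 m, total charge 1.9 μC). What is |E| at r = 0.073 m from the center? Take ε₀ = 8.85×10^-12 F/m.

E = 5.75×10^6 N/C

Use a concentric Gaussian sphere at r = 0.073 m (between the bodies, 0.044 m < r < 0.0995 m).
The shell at 0.0995 m lies outside the Gaussian surface, so Q_enc = 3.41 μC = 3.41×10^-6 C.
By Gauss's law, ∮E·dA = E·4πr² = Q_enc/ε₀.
E = |Q_enc|/(4πε₀r²) = (3.41×10^-6)/(4π·8.85×10^-12·(0.073)²) = 5.75×10^6 N/C.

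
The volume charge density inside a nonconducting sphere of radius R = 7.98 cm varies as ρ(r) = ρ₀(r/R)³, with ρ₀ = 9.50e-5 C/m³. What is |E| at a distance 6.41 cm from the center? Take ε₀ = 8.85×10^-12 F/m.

E = 5.94×10^4 N/C

Take a concentric spherical Gaussian surface of radius r = 6.41 cm (r < R).
Integrate the density: Q_enc = 4π ∫₀^r ρ₀(r'/R)^3 r'² dr' = 4πρ₀ r^6/(6·R³) = 2.716e-8 C.
Applying ∮E·dA = Q_enc/ε₀ with Φ = E(4πr²):
E = |Q_enc|/(4πε₀r²) = (2.716e-8)/(4π·8.85×10^-12·(0.0641)²) = 5.94×10^4 N/C.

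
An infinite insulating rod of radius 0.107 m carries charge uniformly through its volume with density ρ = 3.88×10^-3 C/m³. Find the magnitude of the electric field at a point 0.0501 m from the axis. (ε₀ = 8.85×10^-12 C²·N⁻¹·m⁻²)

|E| = 1.10×10^7 N/C

Choose a coaxial cylinder of radius r = 0.0501 m (arbitrary length L) as the Gaussian surface (r < R).
Charge inside radius r per length L is ρ·πr²·L, so λ_enc = ρπr² = 3.06×10^-5 C/m.
Applying ∮E·dA = Q_enc/ε₀ with the end caps contributing no flux:
E = |λ_enc|/(2πε₀r) = (3.06×10^-5)/(2π·8.85×10^-12·0.0501) = 1.10e7 N/C.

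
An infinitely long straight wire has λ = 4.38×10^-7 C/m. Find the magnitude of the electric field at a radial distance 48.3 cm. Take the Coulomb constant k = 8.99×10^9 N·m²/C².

|E| = 1.63×10^4 N/C

Take a coaxial cylindrical Gaussian surface of radius r = 48.3 cm and length L.
Q_enc = λL, so λ_enc = 4.38×10^-7 C/m.
By Gauss's law (flux through the curved wall only), E·2πrL = λ_enc L/ε₀.
E = 2k|λ_enc|/r = 2(8.99×10^9)(4.38×10^-7)/(0.483) = 1.63×10^4 N/C.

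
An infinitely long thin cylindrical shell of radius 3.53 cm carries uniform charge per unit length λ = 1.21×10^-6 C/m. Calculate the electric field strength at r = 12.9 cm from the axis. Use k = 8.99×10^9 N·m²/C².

Coaxial Gaussian cylinder, radius r = 12.9 cm, length L (r > 3.53 cm).
The full line charge is enclosed: λ_enc = 1.21e-6 C/m.
By Gauss's law (flux through the curved wall only), E·2πrL = λ_enc L/ε₀.
E = 2k|λ_enc|/r = 2(8.99×10^9)(1.21×10^-6)/(0.129) = 1.69×10^5 N/C.

E ≈ 1.69×10^5 N/C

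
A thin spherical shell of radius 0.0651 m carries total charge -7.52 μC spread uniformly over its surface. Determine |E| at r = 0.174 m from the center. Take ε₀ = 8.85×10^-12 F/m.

Symmetry ⇒ E = E(r) r̂. Gaussian sphere of radius r = 0.174 m (r > 0.0651 m).
The entire shell is enclosed: Q_enc = -7.52×10^-6 C.
By Gauss's law, ∮E·dA = E·4πr² = Q_enc/ε₀.
E = |Q_enc|/(4πε₀r²) = (7.52×10^-6)/(4π·8.85×10^-12·(0.174)²) = 2.23×10^6 N/C.

|E| = 2.23×10^6 N/C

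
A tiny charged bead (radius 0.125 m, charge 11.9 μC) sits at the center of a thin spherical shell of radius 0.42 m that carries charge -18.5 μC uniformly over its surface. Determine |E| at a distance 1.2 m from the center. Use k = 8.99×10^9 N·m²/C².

By spherical symmetry E is radial; choose a Gaussian sphere of radius r = 1.2 m (r > 0.42 m, enclosing both).
Q_enc = (11.9 μC) + (-18.5 μC) = -6.60×10^-6 C.
Applying ∮E·dA = Q_enc/ε₀ with Φ = E(4πr²):
E = k|Q_enc|/r² = (8.99×10^9)(6.60×10^-6)/(1.2)² = 4.12×10^4 N/C.

|E| ≈ 4.12×10^4 N/C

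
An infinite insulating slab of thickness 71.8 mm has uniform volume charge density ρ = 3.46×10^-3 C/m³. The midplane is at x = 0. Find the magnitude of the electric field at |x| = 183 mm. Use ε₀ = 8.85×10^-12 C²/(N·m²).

The point |x| = 183 mm lies outside the slab (half-thickness 0.0359 m). A symmetric pillbox spanning the full slab encloses Q_enc = ρ·d·A.
Flux = 2EA ⇒ E = |ρ|d/(2ε₀), independent of distance outside.
E = (3.46×10^-3)(0.0718)/(2·8.85×10^-12) = 1.40e7 N/C.

E = 1.40×10^7 N/C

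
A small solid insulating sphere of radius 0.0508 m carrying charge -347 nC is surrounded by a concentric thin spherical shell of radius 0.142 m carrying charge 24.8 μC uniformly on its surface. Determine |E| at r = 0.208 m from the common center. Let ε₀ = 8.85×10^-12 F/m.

By spherical symmetry E is radial; choose a Gaussian sphere of radius r = 0.208 m (r > 0.142 m, enclosing both).
Q_enc = (-347 nC) + (24.8 μC) = 2.445×10^-5 C.
Since E is radial and uniform over the Gaussian sphere, Φ = E·4πr² = Q_enc/ε₀.
E = |Q_enc|/(4πε₀r²) = (2.445e-5)/(4π·8.85×10^-12·(0.208)²) = 5.08×10^6 N/C.

E = 5.08×10^6 N/C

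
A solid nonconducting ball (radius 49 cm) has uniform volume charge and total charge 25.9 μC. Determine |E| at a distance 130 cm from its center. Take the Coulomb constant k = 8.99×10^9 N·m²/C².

|E| ≈ 1.38×10^5 N/C

Take a concentric spherical Gaussian surface of radius r = 130 cm (r > R, so the entire charge is enclosed).
Q_enc = 25.9 μC = 2.59×10^-5 C.
Since E is radial and uniform over the Gaussian sphere, Φ = E·4πr² = Q_enc/ε₀.
E = k|Q_enc|/r² = (8.99×10^9)(2.59e-5)/(1.3)² = 1.38×10^5 N/C.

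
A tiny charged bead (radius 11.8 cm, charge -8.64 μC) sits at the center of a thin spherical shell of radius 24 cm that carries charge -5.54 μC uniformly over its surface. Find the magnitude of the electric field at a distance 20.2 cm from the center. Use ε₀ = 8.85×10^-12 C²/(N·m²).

1.90×10^6 V/m

Use a concentric Gaussian sphere at r = 20.2 cm (between the bodies, 11.8 cm < r < 24 cm).
Only the inner charge is enclosed; the outer shell contributes nothing inside itself. Q_enc = -8.64 μC = -8.64×10^-6 C.
Since E is radial and uniform over the Gaussian sphere, Φ = E·4πr² = Q_enc/ε₀.
E = |Q_enc|/(4πε₀r²) = (8.64×10^-6)/(4π·8.85×10^-12·(0.202)²) = 1.90×10^6 N/C.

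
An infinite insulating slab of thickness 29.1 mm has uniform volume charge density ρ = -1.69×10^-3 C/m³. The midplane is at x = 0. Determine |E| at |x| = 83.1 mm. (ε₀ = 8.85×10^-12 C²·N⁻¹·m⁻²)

The point |x| = 83.1 mm lies outside the slab (half-thickness 0.01455 m). A symmetric pillbox spanning the full slab encloses Q_enc = ρ·d·A.
Flux = 2EA ⇒ E = |ρ|d/(2ε₀), independent of distance outside.
E = (1.69e-3)(0.0291)/(2·8.85×10^-12) = 2.78×10^6 N/C.

|E| = 2.78×10^6 N/C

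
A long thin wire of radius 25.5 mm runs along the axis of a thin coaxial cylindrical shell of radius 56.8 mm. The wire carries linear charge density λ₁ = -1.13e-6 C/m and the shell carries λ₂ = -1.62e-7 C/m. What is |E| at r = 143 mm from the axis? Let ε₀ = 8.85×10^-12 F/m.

|E| ≈ 1.62×10^5 V/m

By cylindrical symmetry E is radial; use a coaxial Gaussian cylinder of radius 143 mm and length L (r > 56.8 mm, enclosing both).
λ_enc = λ₁ + λ₂ = (-1.13e-6) + (-1.62e-7) = -1.292e-6 C/m.
By Gauss's law (flux through the curved wall only), E·2πrL = λ_enc L/ε₀.
E = |λ_enc|/(2πε₀r) = (1.292e-6)/(2π·8.85×10^-12·0.143) = 1.62e5 N/C.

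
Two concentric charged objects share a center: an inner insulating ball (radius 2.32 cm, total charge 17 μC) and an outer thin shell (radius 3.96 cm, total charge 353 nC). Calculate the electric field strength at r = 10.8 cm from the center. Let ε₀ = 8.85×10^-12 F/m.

|E| ≈ 1.34×10^7 V/m

Symmetry ⇒ E = E(r) r̂. Gaussian sphere of radius r = 10.8 cm (r > 3.96 cm, enclosing both).
Q_enc = (17 μC) + (353 nC) = 1.735e-5 C.
By Gauss's law, ∮E·dA = E·4πr² = Q_enc/ε₀.
E = |Q_enc|/(4πε₀r²) = (1.735e-5)/(4π·8.85×10^-12·(0.108)²) = 1.34×10^7 N/C.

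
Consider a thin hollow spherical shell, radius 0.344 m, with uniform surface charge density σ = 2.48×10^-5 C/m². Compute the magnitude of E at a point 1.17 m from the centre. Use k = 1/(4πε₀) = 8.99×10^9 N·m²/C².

|E| = 2.42e5 N/C

Use a concentric Gaussian sphere at r = 1.17 m (r > 0.344 m).
The entire shell is enclosed: Q_enc = σ·4πR² = (2.48×10^-5)·4π·(0.344)² = 3.688×10^-5 C.
Gauss's law: E·4πr² = Q_enc/ε₀.
E = k|Q_enc|/r² = (8.99×10^9)(3.688×10^-5)/(1.17)² = 2.42×10^5 N/C.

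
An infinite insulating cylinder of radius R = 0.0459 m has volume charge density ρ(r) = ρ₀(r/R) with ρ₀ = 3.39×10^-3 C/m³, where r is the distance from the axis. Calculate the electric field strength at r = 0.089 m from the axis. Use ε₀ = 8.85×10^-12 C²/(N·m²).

Take a coaxial cylindrical Gaussian surface of radius r = 0.089 m and length L (r > R, full charge per length enclosed).
λ_enc = 2π ∫₀^R ρ₀(r'/R)^1 r' dr' = 2πρ₀R²/3 = 1.496×10^-5 C/m.
Since E is radial and uniform over the curved surface, Φ = E·2πrL = Q_enc/ε₀ = λ_enc L/ε₀.
E = |λ_enc|/(2πε₀r) = (1.496×10^-5)/(2π·8.85×10^-12·0.089) = 3.02×10^6 N/C.

3.02e6 V/m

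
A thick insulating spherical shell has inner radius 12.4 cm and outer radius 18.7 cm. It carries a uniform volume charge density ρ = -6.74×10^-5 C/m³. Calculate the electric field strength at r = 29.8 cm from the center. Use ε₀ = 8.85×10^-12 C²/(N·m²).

Symmetry ⇒ E = E(r) r̂. Gaussian sphere of radius r = 29.8 cm (r > 18.7 cm, enclosing the whole shell).
Q_enc = ρ·(4π/3)(b³ − a³) = (-6.74×10^-5)·(4π/3)·((0.187)³ − (0.124)³) = -1.308×10^-6 C.
Gauss's law: E·4πr² = Q_enc/ε₀.
E = |Q_enc|/(4πε₀r²) = (1.308×10^-6)/(4π·8.85×10^-12·(0.298)²) = 1.32×10^5 N/C.

E ≈ 1.32×10^5 N/C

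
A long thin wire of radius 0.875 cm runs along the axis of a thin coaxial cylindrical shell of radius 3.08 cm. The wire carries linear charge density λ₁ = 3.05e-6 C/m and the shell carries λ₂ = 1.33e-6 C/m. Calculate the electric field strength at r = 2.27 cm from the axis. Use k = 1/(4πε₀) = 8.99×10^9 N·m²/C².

|E| ≈ 2.42e6 N/C

Take a coaxial cylindrical Gaussian surface of radius r = 2.27 cm and length L (between the conductors, 0.875 cm < r < 3.08 cm).
The shell at 3.08 cm lies outside the Gaussian surface, so λ_enc = λ₁ = 3.05e-6 C/m.
By Gauss's law (flux through the curved wall only), E·2πrL = λ_enc L/ε₀.
E = 2k|λ_enc|/r = 2(8.99×10^9)(3.05×10^-6)/(0.0227) = 2.42e6 N/C.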